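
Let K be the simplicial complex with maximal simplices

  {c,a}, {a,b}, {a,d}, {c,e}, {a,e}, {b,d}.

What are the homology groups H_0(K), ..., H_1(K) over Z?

K has 5 vertices, 6 edges.
rank ∂_0 = 0, rank ∂_1 = 4 ⇒ b_0 = 5 − 0 − 4 = 1; all invariant factors of ∂_1 are 1 so no torsion. So H_0 = Z.
rank ∂_1 = 4, rank ∂_2 = 0 ⇒ b_1 = 6 − 4 − 0 = 2. So H_1 = Z^2.

H_0 = Z,  H_1 = Z^2.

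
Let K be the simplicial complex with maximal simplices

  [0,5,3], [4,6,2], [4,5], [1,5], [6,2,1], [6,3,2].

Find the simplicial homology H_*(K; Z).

Take the total order 0 < 1 < 2 < 3 < 4 < 5 < 6 on the vertex set. Then K (dimension 2) consists of the simplices:

  0-simplices (7): [0], [1], [2], [3], [4], [5], [6]
  1-simplices (12): [0,3], [0,5], [1,2], [1,5], [1,6], [2,3], [2,4], [2,6], [3,5], [3,6], [4,5], [4,6]
  2-simplices (4): [0,3,5], [1,2,6], [2,3,6], [2,4,6]

Hence C_0 ≅ Z^7, C_1 ≅ Z^12, C_2 ≅ Z^4.

The boundary map ∂_1: C_1 → C_0 is given by ∂[p,q] = [q] − [p].
As a 7×12 matrix over Z this has rank 6, with invariant factors (1,1,1,1,1,1).

Boundary ∂_2: C_2 → C_1 sends each 2-simplex [p,q,r] to [q,r] − [p,r] + [p,q]. For instance
  ∂[0,3,5] = [3,5] − [0,5] + [0,3],
  ∂[2,3,6] = [3,6] − [2,6] + [2,3].
The 12×4 boundary matrix has rank 4 and Smith normal form diag(1,1,1,1).

From H_k ≅ ker(∂_k) / im(∂_{k+1}) we obtain:

  H_0: rank C_0 − rank ∂_1 = 7 − 6 = 1, and the invariant factors of ∂_1 are all 1, so H_0 = Z.
  H_1: rank ker ∂_1 − rank ∂_2 = (12 − 6) − 4 = 2, and the invariant factors of ∂_2 are all 1, so H_1 = Z^2.
  H_2: rank ker ∂_2 − rank ∂_3 = (4 − 4) − 0 = 0, and there is no ∂_3, so H_2 = 0.

As a check, the Euler characteristic is 7 − 12 + 4 = -1, which agrees with 1 − 2 + 0 = -1.

H_0 = Z,  H_1 = Z^2,  H_2 = 0.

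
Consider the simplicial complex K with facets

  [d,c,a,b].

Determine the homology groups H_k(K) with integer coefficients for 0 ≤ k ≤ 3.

Fix the vertex order a < b < c < d and write every simplex with vertices in increasing order. Then dim K = 3 and the simplices of K are:

  0-simplices (4): a, b, c, d
  1-simplices (6): ab, ac, ad, bc, bd, cd
  2-simplices (4): abc, abd, acd, bcd
  3-simplices (1): abcd

Hence C_0 ≅ Z^4, C_1 ≅ Z^6, C_2 ≅ Z^4, C_3 ≅ Z^1.

Boundary ∂_1: C_1 → C_0 maps an edge to its endpoints' difference, ∂[p,q] = q − p.
The resulting 4×6 matrix has rank 3, and its Smith normal form has invariant factors (1,1,1).

Boundary ∂_2: C_2 → C_1 maps a triangle to the signed sum of its edges. For instance
  ∂abc = bc − ac + ab,
  ∂abd = bd − ad + ab.
As a 6×4 matrix over Z this has rank 3, with invariant factors (1,1,1).

∂_3: C_3 → C_2 sends each 3-simplex σ to the alternating sum Σ_i (−1)^i (σ with its i-th vertex removed). For instance
  ∂abcd = bcd − acd + abd − abc.
The 4×1 boundary matrix has rank 1 and Smith normal form diag(1).

Reading off H_k = ker ∂_k / im ∂_{k+1}:

  H_0: rank C_0 − rank ∂_1 = 4 − 3 = 1, and the invariant factors of ∂_1 are all 1, so H_0 ≅ Z.
  H_1: rank ker ∂_1 − rank ∂_2 = (6 − 3) − 3 = 0, and the invariant factors of ∂_2 are all 1, so H_1 ≅ 0.
  H_2: rank ker ∂_2 − rank ∂_3 = (4 − 3) − 1 = 0, and the invariant factors of ∂_3 are all 1, so H_2 ≅ 0.
  H_3: rank ker ∂_3 − rank ∂_4 = (1 − 1) − 0 = 0, and there is no ∂_4, so H_3 ≅ 0.

H_0 ≅ Z,  H_1 = 0,  H_2 = 0,  H_3 = 0.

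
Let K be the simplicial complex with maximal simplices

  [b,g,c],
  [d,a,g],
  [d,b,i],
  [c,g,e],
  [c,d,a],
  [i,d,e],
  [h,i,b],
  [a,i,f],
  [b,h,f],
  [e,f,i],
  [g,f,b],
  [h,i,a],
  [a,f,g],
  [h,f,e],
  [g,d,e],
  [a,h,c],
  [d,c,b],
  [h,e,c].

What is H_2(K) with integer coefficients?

H_2 = 0.

K has 9 vertices, 27 edges, 18 triangles.
rank ∂_2 = 18, rank ∂_3 = 0 ⇒ b_2 = 18 − 18 − 0 = 0. So H_2 ≅ 0.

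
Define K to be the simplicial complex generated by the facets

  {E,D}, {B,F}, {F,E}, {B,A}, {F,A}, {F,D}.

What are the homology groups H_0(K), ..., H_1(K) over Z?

Take the total order A < B < D < E < F on the vertex set. Then K (dimension 1) consists of the simplices:

  0-simplices (5): A, B, D, E, F
  1-simplices (6): AB, AF, BF, DE, DF, EF

giving chain groups C_0 ≅ Z^5, C_1 ≅ Z^6.

The boundary map ∂_1: C_1 → C_0 sends each edge [p,q] (with p < q) to q − p. For instance
  ∂DF = F − D.
The 5×6 boundary matrix has rank 4 and Smith normal form diag(1,1,1,1).

Computing H_k = (kernel of ∂_k) / (image of ∂_{k+1}):

  H_0: rank C_0 − rank ∂_1 = 5 − 4 = 1, and the invariant factors of ∂_1 are all 1, so H_0 ≅ Z.
  H_1: rank ker ∂_1 − rank ∂_2 = (6 − 4) − 0 = 2, and there is no ∂_2, so H_1 ≅ Z^2.

H_0 ≅ Z,  H_1 ≅ Z^2.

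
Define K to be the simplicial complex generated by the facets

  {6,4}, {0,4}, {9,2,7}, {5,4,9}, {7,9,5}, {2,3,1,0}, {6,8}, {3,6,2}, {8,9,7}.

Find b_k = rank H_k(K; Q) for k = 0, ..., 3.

Order the vertices as 0 < 1 < 2 < 3 < 4 < 5 < 6 < 7 < 8 < 9. Listing each simplex with vertices in this order, K has dimension 3 with simplices:

  0-simplices (10): [0], [1], [2], [3], [4], [5], [6], [7], [8], [9]
  1-simplices (20): [0,1], [0,2], [0,3], [0,4], [1,2], [1,3], [2,3], [2,6], [2,7], [2,9], [3,6], [4,5], [4,6], [4,9], [5,7], [5,9], [6,8], [7,8], [7,9], [8,9]
  2-simplices (9): [0,1,2], [0,1,3], [0,2,3], [1,2,3], [2,3,6], [2,7,9], [4,5,9], [5,7,9], [7,8,9]
  3-simplices (1): [0,1,2,3]

giving chain groups C_0 ≅ Z^10, C_1 ≅ Z^20, C_2 ≅ Z^9, C_3 ≅ Z^1.

∂_1: C_1 → C_0 is given by ∂[p,q] = [q] − [p].
This gives a 10×20 integer matrix of rank 9; reducing to Smith normal form yields diagonal entries (1,1,1,1,1,1,1,1,1).

The boundary map ∂_2: C_2 → C_1 acts by ∂[p,q,r] = [q,r] − [p,r] + [p,q]. For instance
  ∂[5,7,9] = [7,9] − [5,9] + [5,7],
  ∂[7,8,9] = [8,9] − [7,9] + [7,8].
The 20×9 boundary matrix has rank 8 and Smith normal form diag(1,1,1,1,1,1,1,1).

∂_3: C_3 → C_2 sends each 3-simplex σ to the alternating sum Σ_i (−1)^i (σ with its i-th vertex removed). For instance
  ∂[0,1,2,3] = [1,2,3] − [0,2,3] + [0,1,3] − [0,1,2].
The 9×1 boundary matrix has rank 1 and Smith normal form diag(1).

From H_k ≅ ker(∂_k) / im(∂_{k+1}) we obtain:

  H_0: rank C_0 − rank ∂_1 = 10 − 9 = 1, and the invariant factors of ∂_1 are all 1, so H_0 ≅ Z.
  H_1: rank ker ∂_1 − rank ∂_2 = (20 − 9) − 8 = 3, and the invariant factors of ∂_2 are all 1, so H_1 ≅ Z^3.
  H_2: rank ker ∂_2 − rank ∂_3 = (9 − 8) − 1 = 0, and the invariant factors of ∂_3 are all 1, so H_2 ≅ 0.
  H_3: rank ker ∂_3 − rank ∂_4 = (1 − 1) − 0 = 0, and there is no ∂_4, so H_3 ≅ 0.

As a check, the Euler characteristic is 10 − 20 + 9 − 1 = -2, which agrees with 1 − 3 + 0 − 0 = -2.

Hence the Betti numbers are b_0 = 1, b_1 = 3, b_2 = 0, b_3 = 0.

b_0 = 1, b_1 = 3, b_2 = 0, b_3 = 0.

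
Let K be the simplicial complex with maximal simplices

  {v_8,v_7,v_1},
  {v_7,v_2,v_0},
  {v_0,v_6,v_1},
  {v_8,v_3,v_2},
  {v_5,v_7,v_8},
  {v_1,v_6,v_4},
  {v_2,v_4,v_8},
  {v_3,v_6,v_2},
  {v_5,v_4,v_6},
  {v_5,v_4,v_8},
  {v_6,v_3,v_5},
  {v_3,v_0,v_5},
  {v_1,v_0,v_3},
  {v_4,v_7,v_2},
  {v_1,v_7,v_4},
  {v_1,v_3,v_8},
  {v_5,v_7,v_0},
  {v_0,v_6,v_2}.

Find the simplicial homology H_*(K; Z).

Order the vertices as v_0 < v_1 < v_2 < v_3 < v_4 < v_5 < v_6 < v_7 < v_8. Listing each simplex with vertices in this order, K has dimension 2 with simplices:

  0-simplices (9): [v_0], [v_1], [v_2], [v_3], [v_4], [v_5], [v_6], [v_7], [v_8]
  1-simplices (27): (27 of them)
  2-simplices (18): (18 of them)

so the chain groups are C_0 ≅ Z^9, C_1 ≅ Z^27, C_2 ≅ Z^18.

∂_1: C_1 → C_0 sends each edge [p,q] (with p < q) to q − p.
The resulting 9×27 matrix has rank 8, and its Smith normal form has invariant factors (1,1,1,1,1,1,1,1).

The boundary map ∂_2: C_2 → C_1 sends each 2-simplex [p,q,r] to [q,r] − [p,r] + [p,q]. For instance
  ∂[v_2,v_3,v_8] = [v_3,v_8] − [v_2,v_8] + [v_2,v_3],
  ∂[v_1,v_7,v_8] = [v_7,v_8] − [v_1,v_8] + [v_1,v_7].
The 27×18 boundary matrix has rank 18 and Smith normal form diag(1,1,1,1,1,1,1,1,1,1,1,1,1,1,1,1,1,2).

Computing H_k = (kernel of ∂_k) / (image of ∂_{k+1}):

  H_0: rank C_0 − rank ∂_1 = 9 − 8 = 1, and the invariant factors of ∂_1 are all 1, so H_0 = Z.
  H_1: rank ker ∂_1 − rank ∂_2 = (27 − 8) − 18 = 1, and ∂_2 has invariant factor 2 > 1, so H_1 = Z ⊕ Z/2Z.
  H_2: rank ker ∂_2 − rank ∂_3 = (18 − 18) − 0 = 0, and there is no ∂_3, so H_2 = 0.

H_0 ≅ Z,  H_1 ≅ Z ⊕ Z/2Z,  H_2 = 0.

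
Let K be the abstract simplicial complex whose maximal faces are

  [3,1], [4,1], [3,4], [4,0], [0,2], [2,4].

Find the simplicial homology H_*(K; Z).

H_0 ≅ Z,  H_1 ≅ Z^2.

K has 5 vertices, 6 edges.
rank ∂_0 = 0, rank ∂_1 = 4 ⇒ b_0 = 5 − 0 − 4 = 1; all invariant factors of ∂_1 are 1 so no torsion. So H_0 ≅ Z.
rank ∂_1 = 4, rank ∂_2 = 0 ⇒ b_1 = 6 − 4 − 0 = 2. So H_1 ≅ Z^2.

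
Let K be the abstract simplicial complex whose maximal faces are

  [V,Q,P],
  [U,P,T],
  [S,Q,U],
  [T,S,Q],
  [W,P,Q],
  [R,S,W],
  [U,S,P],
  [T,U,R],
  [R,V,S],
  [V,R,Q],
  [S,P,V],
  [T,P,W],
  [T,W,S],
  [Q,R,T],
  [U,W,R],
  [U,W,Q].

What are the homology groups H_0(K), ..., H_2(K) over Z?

H_0 ≅ Z,  H_1 ≅ Z^2,  H_2 ≅ Z.

Order the vertices as P < Q < R < S < T < U < V < W. Listing each simplex with vertices in this order, K has dimension 2 with simplices:

  0-simplices (8): P, Q, R, S, T, U, V, W
  1-simplices (24): PQ, PS, PT, PU, PV, PW, QR, QS, QT, QU, QV, QW, RS, RT, RU, RV, RW, ST, SU, SV, SW, TU, TW, UW
  2-simplices (16): PQV, PQW, PSU, PSV, PTU, PTW, QRT, QRV, QST, QSU, QUW, RSV, RSW, RTU, RUW, STW

so the chain groups are C_0 ≅ Z^8, C_1 ≅ Z^24, C_2 ≅ Z^16.

∂_1: C_1 → C_0 maps an edge to its endpoints' difference, ∂[p,q] = q − p. For instance
  ∂SU = U − S.
This gives a 8×24 integer matrix of rank 7; reducing to Smith normal form yields diagonal entries (1,1,1,1,1,1,1).

The boundary map ∂_2: C_2 → C_1 maps a triangle to the signed sum of its edges. For instance
  ∂QRV = RV − QV + QR,
  ∂QRT = RT − QT + QR.
This gives a 24×16 integer matrix of rank 15; reducing to Smith normal form yields diagonal entries (1,1,1,1,1,1,1,1,1,1,1,1,1,1,1).

Reading off H_k = ker ∂_k / im ∂_{k+1}:

  H_0: rank C_0 − rank ∂_1 = 8 − 7 = 1, and the invariant factors of ∂_1 are all 1, so H_0 ≅ Z.
  H_1: rank ker ∂_1 − rank ∂_2 = (24 − 7) − 15 = 2, and the invariant factors of ∂_2 are all 1, so H_1 ≅ Z^2.
  H_2: rank ker ∂_2 − rank ∂_3 = (16 − 15) − 0 = 1, and there is no ∂_3, so H_2 ≅ Z.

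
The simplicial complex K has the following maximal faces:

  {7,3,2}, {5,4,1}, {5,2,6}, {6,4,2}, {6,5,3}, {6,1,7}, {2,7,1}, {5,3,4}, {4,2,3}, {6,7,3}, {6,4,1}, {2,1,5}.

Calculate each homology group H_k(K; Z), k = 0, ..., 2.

Take the total order 1 < 2 < 3 < 4 < 5 < 6 < 7 on the vertex set. Then K (dimension 2) consists of the simplices:

  0-simplices (7): [1], [2], [3], [4], [5], [6], [7]
  1-simplices (18): [1,2], [1,4], [1,5], [1,6], [1,7], [2,3], [2,4], [2,5], [2,6], [2,7], [3,4], [3,5], [3,6], [3,7], [4,5], [4,6], [5,6], [6,7]
  2-simplices (12): [1,2,5], [1,2,7], [1,4,5], [1,4,6], [1,6,7], [2,3,4], [2,3,7], [2,4,6], [2,5,6], [3,4,5], [3,5,6], [3,6,7]

so the chain groups are C_0 ≅ Z^7, C_1 ≅ Z^18, C_2 ≅ Z^12.

∂_1: C_1 → C_0 maps an edge to its endpoints' difference, ∂[p,q] = q − p. For instance
  ∂[4,5] = [5] − [4].
The 7×18 boundary matrix has rank 6 and Smith normal form diag(1,1,1,1,1,1).

∂_2: C_2 → C_1 sends each 2-simplex [p,q,r] to [q,r] − [p,r] + [p,q]. For instance
  ∂[3,5,6] = [5,6] − [3,6] + [3,5],
  ∂[1,4,5] = [4,5] − [1,5] + [1,4].
This gives a 18×12 integer matrix of rank 12; reducing to Smith normal form yields diagonal entries (1,1,1,1,1,1,1,1,1,1,1,2).

From H_k ≅ ker(∂_k) / im(∂_{k+1}) we obtain:

  H_0: rank C_0 − rank ∂_1 = 7 − 6 = 1, and the invariant factors of ∂_1 are all 1, so H_0 = Z.
  H_1: rank ker ∂_1 − rank ∂_2 = (18 − 6) − 12 = 0, and ∂_2 has invariant factor 2 > 1, so H_1 = Z/2.
  H_2: rank ker ∂_2 − rank ∂_3 = (12 − 12) − 0 = 0, and there is no ∂_3, so H_2 = 0.

(K is a triangulation of the real projective plane RP^2.)

H_0 ≅ Z,  H_1 ≅ Z/2,  H_2 = 0.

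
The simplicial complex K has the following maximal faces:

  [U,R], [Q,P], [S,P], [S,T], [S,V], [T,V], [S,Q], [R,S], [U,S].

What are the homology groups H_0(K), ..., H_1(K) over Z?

K has 7 vertices, 9 edges.
rank ∂_0 = 0, rank ∂_1 = 6 ⇒ b_0 = 7 − 0 − 6 = 1; all invariant factors of ∂_1 are 1 so no torsion. So H_0 ≅ Z.
rank ∂_1 = 6, rank ∂_2 = 0 ⇒ b_1 = 9 − 6 − 0 = 3. So H_1 ≅ Z^3.

H_0 = Z,  H_1 = Z^3.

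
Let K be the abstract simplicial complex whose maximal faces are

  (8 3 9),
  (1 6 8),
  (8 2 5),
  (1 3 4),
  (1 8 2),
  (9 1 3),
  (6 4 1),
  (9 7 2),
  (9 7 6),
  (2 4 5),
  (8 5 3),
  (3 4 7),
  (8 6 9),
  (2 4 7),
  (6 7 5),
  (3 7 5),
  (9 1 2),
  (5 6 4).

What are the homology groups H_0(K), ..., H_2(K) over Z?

We work with the vertex ordering 1 < 2 < 3 < 4 < 5 < 6 < 7 < 8 < 9. The simplices of K, each written with vertices in increasing order, are:

  0-simplices (9): [1], [2], [3], [4], [5], [6], [7], [8], [9]
  1-simplices (27): (27 of them)
  2-simplices (18): [1,2,8], [1,2,9], [1,3,4], [1,3,9], [1,4,6], [1,6,8], [2,4,5], [2,4,7], [2,5,8], [2,7,9], [3,4,7], [3,5,7], [3,5,8], [3,8,9], [4,5,6], [5,6,7], [6,7,9], [6,8,9]

so the chain groups are C_0 ≅ Z^9, C_1 ≅ Z^27, C_2 ≅ Z^18.

The boundary map ∂_1: C_1 → C_0 is given by ∂[p,q] = [q] − [p]. For instance
  ∂[2,9] = [9] − [2].
This gives a 9×27 integer matrix of rank 8; reducing to Smith normal form yields diagonal entries (1,1,1,1,1,1,1,1).

Boundary ∂_2: C_2 → C_1 maps a triangle to the signed sum of its edges. For instance
  ∂[1,4,6] = [4,6] − [1,6] + [1,4],
  ∂[2,4,5] = [4,5] − [2,5] + [2,4].
This gives a 27×18 integer matrix of rank 18; reducing to Smith normal form yields diagonal entries (1,1,1,1,1,1,1,1,1,1,1,1,1,1,1,1,1,2).

Reading off H_k = ker ∂_k / im ∂_{k+1}:

  H_0: rank C_0 − rank ∂_1 = 9 − 8 = 1, and the invariant factors of ∂_1 are all 1, so H_0 = Z.
  H_1: rank ker ∂_1 − rank ∂_2 = (27 − 8) − 18 = 1, and ∂_2 has invariant factor 2 > 1, so H_1 = Z × Z/2.
  H_2: rank ker ∂_2 − rank ∂_3 = (18 − 18) − 0 = 0, and there is no ∂_3, so H_2 = 0.

As a check, the Euler characteristic is 9 − 27 + 18 = 0, which agrees with 1 − 1 + 0 = 0.
(K is a triangulation of the Klein bottle.)

H_0 ≅ Z,  H_1 ≅ Z × Z/2,  H_2 = 0.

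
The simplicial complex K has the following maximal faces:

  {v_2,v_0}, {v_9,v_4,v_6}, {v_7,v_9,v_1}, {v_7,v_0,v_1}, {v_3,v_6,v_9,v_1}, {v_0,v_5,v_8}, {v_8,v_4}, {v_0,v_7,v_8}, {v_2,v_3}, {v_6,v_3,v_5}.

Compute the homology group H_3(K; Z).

Order the vertices as v_0 < v_1 < v_2 < v_3 < v_4 < v_5 < v_6 < v_7 < v_8 < v_9. Listing each simplex with vertices in this order, K has dimension 3 with simplices:

  0-simplices (10): [v_0], [v_1], [v_2], [v_3], [v_4], [v_5], [v_6], [v_7], [v_8], [v_9]
  1-simplices (21): (21 of them)
  2-simplices (10): [v_0,v_1,v_7], [v_0,v_5,v_8], [v_0,v_7,v_8], [v_1,v_3,v_6], [v_1,v_3,v_9], [v_1,v_6,v_9], [v_1,v_7,v_9], [v_3,v_5,v_6], [v_3,v_6,v_9], [v_4,v_6,v_9]
  3-simplices (1): [v_1,v_3,v_6,v_9]

so the chain groups are C_0 ≅ Z^10, C_1 ≅ Z^21, C_2 ≅ Z^10, C_3 ≅ Z^1.

The boundary map ∂_1: C_1 → C_0 is given by ∂[p,q] = [q] − [p].
The 10×21 boundary matrix has rank 9 and Smith normal form diag(1,1,1,1,1,1,1,1,1).

The boundary map ∂_2: C_2 → C_1 maps a triangle to the signed sum of its edges. For instance
  ∂[v_0,v_5,v_8] = [v_5,v_8] − [v_0,v_8] + [v_0,v_5],
  ∂[v_4,v_6,v_9] = [v_6,v_9] − [v_4,v_9] + [v_4,v_6].
The 21×10 boundary matrix has rank 9 and Smith normal form diag(1,1,1,1,1,1,1,1,1).

The boundary map ∂_3: C_3 → C_2 sends each 3-simplex σ to the alternating sum Σ_i (−1)^i (σ with its i-th vertex removed). For instance
  ∂[v_1,v_3,v_6,v_9] = [v_3,v_6,v_9] − [v_1,v_6,v_9] + [v_1,v_3,v_9] − [v_1,v_3,v_6].
As a 10×1 matrix over Z this has rank 1, with invariant factors (1).

Now H_k = ker ∂_k / im ∂_{k+1}, so:

  H_3: rank ker ∂_3 − rank ∂_4 = (1 − 1) − 0 = 0, and there is no ∂_4, so H_3 ≅ 0.

H_3 ≅ 0.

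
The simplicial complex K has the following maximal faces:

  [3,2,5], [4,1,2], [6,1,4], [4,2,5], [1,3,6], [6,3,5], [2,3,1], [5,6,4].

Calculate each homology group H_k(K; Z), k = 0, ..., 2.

Fix the vertex order 1 < 2 < 3 < 4 < 5 < 6 and write every simplex with vertices in increasing order. Then dim K = 2 and the simplices of K are:

  0-simplices (6): [1], [2], [3], [4], [5], [6]
  1-simplices (12): [1,2], [1,3], [1,4], [1,6], [2,3], [2,4], [2,5], [3,5], [3,6], [4,5], [4,6], [5,6]
  2-simplices (8): [1,2,3], [1,2,4], [1,3,6], [1,4,6], [2,3,5], [2,4,5], [3,5,6], [4,5,6]

giving chain groups C_0 ≅ Z^6, C_1 ≅ Z^12, C_2 ≅ Z^8.

The boundary map ∂_1: C_1 → C_0 is given by ∂[p,q] = [q] − [p]. For instance
  ∂[1,3] = [3] − [1].
The resulting 6×12 matrix has rank 5, and its Smith normal form has invariant factors (1,1,1,1,1).

The boundary map ∂_2: C_2 → C_1 maps a triangle to the signed sum of its edges. For instance
  ∂[1,2,3] = [2,3] − [1,3] + [1,2],
  ∂[2,3,5] = [3,5] − [2,5] + [2,3].
This gives a 12×8 integer matrix of rank 7; reducing to Smith normal form yields diagonal entries (1,1,1,1,1,1,1).

Now H_k = ker ∂_k / im ∂_{k+1}, so:

  H_0: rank C_0 − rank ∂_1 = 6 − 5 = 1, and the invariant factors of ∂_1 are all 1, so H_0 = Z.
  H_1: rank ker ∂_1 − rank ∂_2 = (12 − 5) − 7 = 0, and the invariant factors of ∂_2 are all 1, so H_1 = 0.
  H_2: rank ker ∂_2 − rank ∂_3 = (8 − 7) − 0 = 1, and there is no ∂_3, so H_2 = Z.

H_0 ≅ Z,  H_1 = 0,  H_2 ≅ Z.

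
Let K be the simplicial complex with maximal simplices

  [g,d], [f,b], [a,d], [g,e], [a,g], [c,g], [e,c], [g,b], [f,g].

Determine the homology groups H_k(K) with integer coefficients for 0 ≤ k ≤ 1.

Order the vertices as a < b < c < d < e < f < g. Listing each simplex with vertices in this order, K has dimension 1 with simplices:

  0-simplices (7): a, b, c, d, e, f, g
  1-simplices (9): ad, ag, bf, bg, ce, cg, dg, eg, fg

giving chain groups C_0 ≅ Z^7, C_1 ≅ Z^9.

Boundary ∂_1: C_1 → C_0 is given by ∂[p,q] = [q] − [p]. For instance
  ∂eg = g − e.
The resulting 7×9 matrix has rank 6, and its Smith normal form has invariant factors (1,1,1,1,1,1).

Now H_k = ker ∂_k / im ∂_{k+1}, so:

  H_0: rank C_0 − rank ∂_1 = 7 − 6 = 1, and the invariant factors of ∂_1 are all 1, so H_0 ≅ Z.
  H_1: rank ker ∂_1 − rank ∂_2 = (9 − 6) − 0 = 3, and there is no ∂_2, so H_1 ≅ Z^3.

As a check, the Euler characteristic is 7 − 9 = -2, which agrees with 1 − 3 = -2.

H_0 ≅ Z,  H_1 ≅ Z^3.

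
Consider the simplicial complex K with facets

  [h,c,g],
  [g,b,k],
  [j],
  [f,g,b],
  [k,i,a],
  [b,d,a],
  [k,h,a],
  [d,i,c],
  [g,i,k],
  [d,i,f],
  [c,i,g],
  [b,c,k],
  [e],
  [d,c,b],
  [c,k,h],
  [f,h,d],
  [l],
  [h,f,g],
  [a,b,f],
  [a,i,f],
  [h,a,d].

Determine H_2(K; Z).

Order the vertices as a < b < c < d < e < f < g < h < i < j < k < l. Listing each simplex with vertices in this order, K has dimension 2 with simplices:

  0-simplices (12): a, b, c, d, e, f, g, h, i, j, k, l
  1-simplices (27): ab, ad, af, ah, ai, ak, bc, bd, bf, bg, bk, cd, cg, ch, ci, ck, df, dh, di, fg, fh, fi, gh, gi, gk, hk, ik
  2-simplices (18): abd, abf, adh, afi, ahk, aik, bcd, bck, bfg, bgk, cdi, cgh, cgi, chk, dfh, dfi, fgh, gik

Hence C_0 ≅ Z^12, C_1 ≅ Z^27, C_2 ≅ Z^18.

∂_1: C_1 → C_0 maps an edge to its endpoints' difference, ∂[p,q] = q − p.
As a 12×27 matrix over Z this has rank 8, with invariant factors (1,1,1,1,1,1,1,1).

∂_2: C_2 → C_1 maps a triangle to the signed sum of its edges. For instance
  ∂cdi = di − ci + cd,
  ∂cgi = gi − ci + cg.
As a 27×18 matrix over Z this has rank 18, with invariant factors (1,1,1,1,1,1,1,1,1,1,1,1,1,1,1,1,1,2).

From H_k ≅ ker(∂_k) / im(∂_{k+1}) we obtain:

  H_2: rank ker ∂_2 − rank ∂_3 = (18 − 18) − 0 = 0, and there is no ∂_3, so H_2 ≅ 0.

H_2 ≅ 0.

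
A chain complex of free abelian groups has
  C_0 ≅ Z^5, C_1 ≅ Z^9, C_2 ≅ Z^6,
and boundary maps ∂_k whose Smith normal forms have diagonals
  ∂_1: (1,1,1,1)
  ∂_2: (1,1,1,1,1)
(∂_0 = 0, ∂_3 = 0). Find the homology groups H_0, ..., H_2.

H_0: b_0 = 5 − 0 − 4 = 1; torsion from ∂_1 factors > 1: none. So H_0 = Z.
H_1: b_1 = 9 − 4 − 5 = 0; torsion from ∂_2 factors > 1: none. So H_1 = 0.
H_2: b_2 = 6 − 5 − 0 = 1; torsion from ∂_3 factors > 1: none. So H_2 = Z.

H_0 = Z,  H_1 = 0,  H_2 = Z.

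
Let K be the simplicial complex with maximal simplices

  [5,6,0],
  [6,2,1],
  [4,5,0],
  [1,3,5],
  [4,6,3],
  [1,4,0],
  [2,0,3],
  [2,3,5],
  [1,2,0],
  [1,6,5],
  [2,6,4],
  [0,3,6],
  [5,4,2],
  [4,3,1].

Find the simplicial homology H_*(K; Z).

H_0 ≅ Z,  H_1 ≅ Z^2,  H_2 ≅ Z.

Order the vertices as 0 < 1 < 2 < 3 < 4 < 5 < 6. Listing each simplex with vertices in this order, K has dimension 2 with simplices:

  0-simplices (7): [0], [1], [2], [3], [4], [5], [6]
  1-simplices (21): [0,1], [0,2], [0,3], [0,4], [0,5], [0,6], [1,2], [1,3], [1,4], [1,5], [1,6], [2,3], [2,4], [2,5], [2,6], [3,4], [3,5], [3,6], [4,5], [4,6], [5,6]
  2-simplices (14): [0,1,2], [0,1,4], [0,2,3], [0,3,6], [0,4,5], [0,5,6], [1,2,6], [1,3,4], [1,3,5], [1,5,6], [2,3,5], [2,4,5], [2,4,6], [3,4,6]

giving chain groups C_0 ≅ Z^7, C_1 ≅ Z^21, C_2 ≅ Z^14.

Boundary ∂_1: C_1 → C_0 is given by ∂[p,q] = [q] − [p]. For instance
  ∂[2,3] = [3] − [2].
As a 7×21 matrix over Z this has rank 6, with invariant factors (1,1,1,1,1,1).

Boundary ∂_2: C_2 → C_1 acts by ∂[p,q,r] = [q,r] − [p,r] + [p,q]. For instance
  ∂[1,2,6] = [2,6] − [1,6] + [1,2],
  ∂[0,2,3] = [2,3] − [0,3] + [0,2].
As a 21×14 matrix over Z this has rank 13, with invariant factors (1,1,1,1,1,1,1,1,1,1,1,1,1).

Reading off H_k = ker ∂_k / im ∂_{k+1}:

  H_0: rank C_0 − rank ∂_1 = 7 − 6 = 1, and the invariant factors of ∂_1 are all 1, so H_0 = Z.
  H_1: rank ker ∂_1 − rank ∂_2 = (21 − 6) − 13 = 2, and the invariant factors of ∂_2 are all 1, so H_1 = Z^2.
  H_2: rank ker ∂_2 − rank ∂_3 = (14 − 13) − 0 = 1, and there is no ∂_3, so H_2 = Z.

As a check, the Euler characteristic is 7 − 21 + 14 = 0, which agrees with 1 − 2 + 1 = 0.
(K is a triangulation of the torus T^2.)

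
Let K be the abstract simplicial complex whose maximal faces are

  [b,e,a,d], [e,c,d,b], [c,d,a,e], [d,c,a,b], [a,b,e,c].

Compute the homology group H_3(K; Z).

Order the vertices as a < b < c < d < e. Listing each simplex with vertices in this order, K has dimension 3 with simplices:

  0-simplices (5): a, b, c, d, e
  1-simplices (10): ab, ac, ad, ae, bc, bd, be, cd, ce, de
  2-simplices (10): abc, abd, abe, acd, ace, ade, bcd, bce, bde, cde
  3-simplices (5): abcd, abce, abde, acde, bcde

giving chain groups C_0 ≅ Z^5, C_1 ≅ Z^10, C_2 ≅ Z^10, C_3 ≅ Z^5.

∂_1: C_1 → C_0 sends each edge [p,q] (with p < q) to q − p. For instance
  ∂ad = d − a.
This gives a 5×10 integer matrix of rank 4; reducing to Smith normal form yields diagonal entries (1,1,1,1).

The boundary map ∂_2: C_2 → C_1 acts by ∂[p,q,r] = [q,r] − [p,r] + [p,q]. For instance
  ∂abd = bd − ad + ab,
  ∂acd = cd − ad + ac.
This gives a 10×10 integer matrix of rank 6; reducing to Smith normal form yields diagonal entries (1,1,1,1,1,1).

The boundary map ∂_3: C_3 → C_2 sends each 3-simplex σ to the alternating sum Σ_i (−1)^i (σ with its i-th vertex removed). For instance
  ∂abce = bce − ace + abe − abc,
  ∂acde = cde − ade + ace − acd.
As a 10×5 matrix over Z this has rank 4, with invariant factors (1,1,1,1).

Now H_k = ker ∂_k / im ∂_{k+1}, so:

  H_3: rank ker ∂_3 − rank ∂_4 = (5 − 4) − 0 = 1, and there is no ∂_4, so H_3 = Z.

H_3 ≅ Z.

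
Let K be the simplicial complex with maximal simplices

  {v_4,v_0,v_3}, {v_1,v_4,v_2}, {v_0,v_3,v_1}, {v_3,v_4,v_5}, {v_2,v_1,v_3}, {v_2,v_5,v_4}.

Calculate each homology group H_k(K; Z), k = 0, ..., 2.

H_0 = Z,  H_1 = Z,  H_2 = 0.

Fix the vertex order v_0 < v_1 < v_2 < v_3 < v_4 < v_5 and write every simplex with vertices in increasing order. Then dim K = 2 and the simplices of K are:

  0-simplices (6): [v_0], [v_1], [v_2], [v_3], [v_4], [v_5]
  1-simplices (12): [v_0,v_1], [v_0,v_3], [v_0,v_4], [v_1,v_2], [v_1,v_3], [v_1,v_4], [v_2,v_3], [v_2,v_4], [v_2,v_5], [v_3,v_4], [v_3,v_5], [v_4,v_5]
  2-simplices (6): [v_0,v_1,v_3], [v_0,v_3,v_4], [v_1,v_2,v_3], [v_1,v_2,v_4], [v_2,v_4,v_5], [v_3,v_4,v_5]

so the chain groups are C_0 ≅ Z^6, C_1 ≅ Z^12, C_2 ≅ Z^6.

∂_1: C_1 → C_0 sends each edge [p,q] (with p < q) to q − p. For instance
  ∂[v_1,v_4] = [v_4] − [v_1].
The 6×12 boundary matrix has rank 5 and Smith normal form diag(1,1,1,1,1).

∂_2: C_2 → C_1 maps a triangle to the signed sum of its edges. For instance
  ∂[v_1,v_2,v_4] = [v_2,v_4] − [v_1,v_4] + [v_1,v_2],
  ∂[v_2,v_4,v_5] = [v_4,v_5] − [v_2,v_5] + [v_2,v_4].
The resulting 12×6 matrix has rank 6, and its Smith normal form has invariant factors (1,1,1,1,1,1).

From H_k ≅ ker(∂_k) / im(∂_{k+1}) we obtain:

  H_0: rank C_0 − rank ∂_1 = 6 − 5 = 1, and the invariant factors of ∂_1 are all 1, so H_0 ≅ Z.
  H_1: rank ker ∂_1 − rank ∂_2 = (12 − 5) − 6 = 1, and the invariant factors of ∂_2 are all 1, so H_1 ≅ Z.
  H_2: rank ker ∂_2 − rank ∂_3 = (6 − 6) − 0 = 0, and there is no ∂_3, so H_2 ≅ 0.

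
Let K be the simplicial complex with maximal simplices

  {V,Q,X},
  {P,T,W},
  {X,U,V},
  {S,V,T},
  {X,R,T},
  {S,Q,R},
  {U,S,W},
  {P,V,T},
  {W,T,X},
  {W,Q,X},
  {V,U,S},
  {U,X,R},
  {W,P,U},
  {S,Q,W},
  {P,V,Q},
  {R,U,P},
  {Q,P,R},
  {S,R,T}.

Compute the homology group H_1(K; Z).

H_1 ≅ Z^2.

K has 9 vertices, 27 edges, 18 triangles.
rank ∂_1 = 8, rank ∂_2 = 17 ⇒ b_1 = 27 − 8 − 17 = 2; all invariant factors of ∂_2 are 1 so no torsion. So H_1 ≅ Z^2.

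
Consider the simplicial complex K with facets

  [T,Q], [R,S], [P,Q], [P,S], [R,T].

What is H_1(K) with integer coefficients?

H_1 ≅ Z.

K has 5 vertices, 5 edges.
rank ∂_1 = 4, rank ∂_2 = 0 ⇒ b_1 = 5 − 4 − 0 = 1. So H_1 ≅ Z.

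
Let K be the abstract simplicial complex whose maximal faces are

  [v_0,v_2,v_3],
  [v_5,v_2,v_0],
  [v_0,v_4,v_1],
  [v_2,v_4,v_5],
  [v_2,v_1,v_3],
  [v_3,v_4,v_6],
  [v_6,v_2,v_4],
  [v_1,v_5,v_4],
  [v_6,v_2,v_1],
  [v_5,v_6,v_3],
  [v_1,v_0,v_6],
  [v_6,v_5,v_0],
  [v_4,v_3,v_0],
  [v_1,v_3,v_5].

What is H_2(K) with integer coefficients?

H_2 ≅ Z.

Order the vertices as v_0 < v_1 < v_2 < v_3 < v_4 < v_5 < v_6. Listing each simplex with vertices in this order, K has dimension 2 with simplices:

  0-simplices (7): [v_0], [v_1], [v_2], [v_3], [v_4], [v_5], [v_6]
  1-simplices (21): (21 of them)
  2-simplices (14): (14 of them)

Hence C_0 ≅ Z^7, C_1 ≅ Z^21, C_2 ≅ Z^14.

The boundary map ∂_1: C_1 → C_0 is given by ∂[p,q] = [q] − [p]. For instance
  ∂[v_5,v_6] = [v_6] − [v_5].
This gives a 7×21 integer matrix of rank 6; reducing to Smith normal form yields diagonal entries (1,1,1,1,1,1).

Boundary ∂_2: C_2 → C_1 sends each 2-simplex [p,q,r] to [q,r] − [p,r] + [p,q]. For instance
  ∂[v_0,v_3,v_4] = [v_3,v_4] − [v_0,v_4] + [v_0,v_3],
  ∂[v_1,v_2,v_6] = [v_2,v_6] − [v_1,v_6] + [v_1,v_2].
As a 21×14 matrix over Z this has rank 13, with invariant factors (1,1,1,1,1,1,1,1,1,1,1,1,1).

Reading off H_k = ker ∂_k / im ∂_{k+1}:

  H_2: rank ker ∂_2 − rank ∂_3 = (14 − 13) − 0 = 1, and there is no ∂_3, so H_2 ≅ Z.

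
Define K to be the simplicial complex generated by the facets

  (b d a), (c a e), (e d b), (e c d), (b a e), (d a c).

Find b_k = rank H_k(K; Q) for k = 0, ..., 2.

b_0 = 1, b_1 = 0, b_2 = 1.

Fix the vertex order a < b < c < d < e and write every simplex with vertices in increasing order. Then dim K = 2 and the simplices of K are:

  0-simplices (5): a, b, c, d, e
  1-simplices (9): ab, ac, ad, ae, bd, be, cd, ce, de
  2-simplices (6): abd, abe, acd, ace, bde, cde

so the chain groups are C_0 ≅ Z^5, C_1 ≅ Z^9, C_2 ≅ Z^6.

∂_1: C_1 → C_0 maps an edge to its endpoints' difference, ∂[p,q] = q − p. For instance
  ∂bd = d − b.
The 5×9 boundary matrix has rank 4 and Smith normal form diag(1,1,1,1).

Boundary ∂_2: C_2 → C_1 sends each 2-simplex [p,q,r] to [q,r] − [p,r] + [p,q]. For instance
  ∂cde = de − ce + cd,
  ∂abe = be − ae + ab.
The resulting 9×6 matrix has rank 5, and its Smith normal form has invariant factors (1,1,1,1,1).

From H_k ≅ ker(∂_k) / im(∂_{k+1}) we obtain:

  H_0: rank C_0 − rank ∂_1 = 5 − 4 = 1, and the invariant factors of ∂_1 are all 1, so H_0 = Z.
  H_1: rank ker ∂_1 − rank ∂_2 = (9 − 4) − 5 = 0, and the invariant factors of ∂_2 are all 1, so H_1 = 0.
  H_2: rank ker ∂_2 − rank ∂_3 = (6 − 5) − 0 = 1, and there is no ∂_3, so H_2 = Z.

(K is a triangulation of the 2-sphere S^2.)

Hence the Betti numbers are b_0 = 1, b_1 = 0, b_2 = 1.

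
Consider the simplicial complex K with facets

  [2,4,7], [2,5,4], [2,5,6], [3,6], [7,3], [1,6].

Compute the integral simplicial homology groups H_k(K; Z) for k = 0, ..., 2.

H_0 = Z,  H_1 = Z,  H_2 = 0.

K has 7 vertices, 10 edges, 3 triangles.
rank ∂_0 = 0, rank ∂_1 = 6 ⇒ b_0 = 7 − 0 − 6 = 1; all invariant factors of ∂_1 are 1 so no torsion. So H_0 ≅ Z.
rank ∂_1 = 6, rank ∂_2 = 3 ⇒ b_1 = 10 − 6 − 3 = 1; all invariant factors of ∂_2 are 1 so no torsion. So H_1 ≅ Z.
rank ∂_2 = 3, rank ∂_3 = 0 ⇒ b_2 = 3 − 3 − 0 = 0. So H_2 ≅ 0.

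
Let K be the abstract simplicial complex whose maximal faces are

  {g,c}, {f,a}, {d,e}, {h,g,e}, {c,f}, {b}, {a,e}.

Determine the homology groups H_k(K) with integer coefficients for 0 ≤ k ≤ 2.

We work with the vertex ordering a < b < c < d < e < f < g < h. The simplices of K, each written with vertices in increasing order, are:

  0-simplices (8): a, b, c, d, e, f, g, h
  1-simplices (8): ae, af, cf, cg, de, eg, eh, gh
  2-simplices (1): egh

so the chain groups are C_0 ≅ Z^8, C_1 ≅ Z^8, C_2 ≅ Z^1.

The boundary map ∂_1: C_1 → C_0 is given by ∂[p,q] = [q] − [p].
As a 8×8 matrix over Z this has rank 6, with invariant factors (1,1,1,1,1,1).

Boundary ∂_2: C_2 → C_1 acts by ∂[p,q,r] = [q,r] − [p,r] + [p,q]. For instance
  ∂egh = gh − eh + eg.
The 8×1 boundary matrix has rank 1 and Smith normal form diag(1).

From H_k ≅ ker(∂_k) / im(∂_{k+1}) we obtain:

  H_0: rank C_0 − rank ∂_1 = 8 − 6 = 2, and the invariant factors of ∂_1 are all 1, so H_0 = Z^2.
  H_1: rank ker ∂_1 − rank ∂_2 = (8 − 6) − 1 = 1, and the invariant factors of ∂_2 are all 1, so H_1 = Z.
  H_2: rank ker ∂_2 − rank ∂_3 = (1 − 1) − 0 = 0, and there is no ∂_3, so H_2 = 0.

H_0 = Z^2,  H_1 = Z,  H_2 = 0.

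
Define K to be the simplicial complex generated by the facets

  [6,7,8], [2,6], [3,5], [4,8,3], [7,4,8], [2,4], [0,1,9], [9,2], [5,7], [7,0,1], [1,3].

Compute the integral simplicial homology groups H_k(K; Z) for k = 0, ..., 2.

H_0 ≅ Z,  H_1 ≅ Z^4,  H_2 = 0.

We work with the vertex ordering 0 < 1 < 2 < 3 < 4 < 5 < 6 < 7 < 8 < 9. The simplices of K, each written with vertices in increasing order, are:

  0-simplices (10): [0], [1], [2], [3], [4], [5], [6], [7], [8], [9]
  1-simplices (18): [0,1], [0,7], [0,9], [1,3], [1,7], [1,9], [2,4], [2,6], [2,9], [3,4], [3,5], [3,8], [4,7], [4,8], [5,7], [6,7], [6,8], [7,8]
  2-simplices (5): [0,1,7], [0,1,9], [3,4,8], [4,7,8], [6,7,8]

giving chain groups C_0 ≅ Z^10, C_1 ≅ Z^18, C_2 ≅ Z^5.

Boundary ∂_1: C_1 → C_0 is given by ∂[p,q] = [q] − [p].
The 10×18 boundary matrix has rank 9 and Smith normal form diag(1,1,1,1,1,1,1,1,1).

∂_2: C_2 → C_1 sends each 2-simplex [p,q,r] to [q,r] − [p,r] + [p,q]. For instance
  ∂[0,1,7] = [1,7] − [0,7] + [0,1],
  ∂[0,1,9] = [1,9] − [0,9] + [0,1].
The resulting 18×5 matrix has rank 5, and its Smith normal form has invariant factors (1,1,1,1,1).

Now H_k = ker ∂_k / im ∂_{k+1}, so:

  H_0: rank C_0 − rank ∂_1 = 10 − 9 = 1, and the invariant factors of ∂_1 are all 1, so H_0 ≅ Z.
  H_1: rank ker ∂_1 − rank ∂_2 = (18 − 9) − 5 = 4, and the invariant factors of ∂_2 are all 1, so H_1 ≅ Z^4.
  H_2: rank ker ∂_2 − rank ∂_3 = (5 − 5) − 0 = 0, and there is no ∂_3, so H_2 ≅ 0.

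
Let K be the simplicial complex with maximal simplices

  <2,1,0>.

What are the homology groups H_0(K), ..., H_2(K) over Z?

Fix the vertex order 0 < 1 < 2 and write every simplex with vertices in increasing order. Then dim K = 2 and the simplices of K are:

  0-simplices (3): [0], [1], [2]
  1-simplices (3): [0,1], [0,2], [1,2]
  2-simplices (1): [0,1,2]

so the chain groups are C_0 ≅ Z^3, C_1 ≅ Z^3, C_2 ≅ Z^1.

The boundary map ∂_1: C_1 → C_0 maps an edge to its endpoints' difference, ∂[p,q] = q − p. For instance
  ∂[0,2] = [2] − [0].
As a 3×3 matrix over Z this has rank 2, with invariant factors (1,1).

∂_2: C_2 → C_1 acts by ∂[p,q,r] = [q,r] − [p,r] + [p,q]. For instance
  ∂[0,1,2] = [1,2] − [0,2] + [0,1].
This gives a 3×1 integer matrix of rank 1; reducing to Smith normal form yields diagonal entries (1).

Reading off H_k = ker ∂_k / im ∂_{k+1}:

  H_0: rank C_0 − rank ∂_1 = 3 − 2 = 1, and the invariant factors of ∂_1 are all 1, so H_0 = Z.
  H_1: rank ker ∂_1 − rank ∂_2 = (3 − 2) − 1 = 0, and the invariant factors of ∂_2 are all 1, so H_1 = 0.
  H_2: rank ker ∂_2 − rank ∂_3 = (1 − 1) − 0 = 0, and there is no ∂_3, so H_2 = 0.

H_0 ≅ Z,  H_1 = 0,  H_2 = 0.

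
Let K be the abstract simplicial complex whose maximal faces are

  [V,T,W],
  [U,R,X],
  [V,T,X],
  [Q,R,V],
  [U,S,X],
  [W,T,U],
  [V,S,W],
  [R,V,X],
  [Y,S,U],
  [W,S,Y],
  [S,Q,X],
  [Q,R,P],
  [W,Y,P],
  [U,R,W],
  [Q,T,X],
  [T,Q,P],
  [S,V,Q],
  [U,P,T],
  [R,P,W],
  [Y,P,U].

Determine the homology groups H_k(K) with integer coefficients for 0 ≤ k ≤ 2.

H_0 ≅ Z,  H_1 ≅ Z ⊕ Z/2,  H_2 = 0.

We work with the vertex ordering P < Q < R < S < T < U < V < W < X < Y. The simplices of K, each written with vertices in increasing order, are:

  0-simplices (10): P, Q, R, S, T, U, V, W, X, Y
  1-simplices (30): PQ, PR, PT, PU, PW, PY, QR, QS, QT, QV, QX, RU, RV, RW, RX, SU, SV, SW, SX, SY, TU, TV, TW, TX, UW, UX, UY, VW, VX, WY
  2-simplices (20): PQR, PQT, PRW, PTU, PUY, PWY, QRV, QSV, QSX, QTX, RUW, RUX, RVX, SUX, SUY, SVW, SWY, TUW, TVW, TVX

so the chain groups are C_0 ≅ Z^10, C_1 ≅ Z^30, C_2 ≅ Z^20.

The boundary map ∂_1: C_1 → C_0 maps an edge to its endpoints' difference, ∂[p,q] = q − p.
This gives a 10×30 integer matrix of rank 9; reducing to Smith normal form yields diagonal entries (1,1,1,1,1,1,1,1,1).

Boundary ∂_2: C_2 → C_1 sends each 2-simplex [p,q,r] to [q,r] − [p,r] + [p,q]. For instance
  ∂QRV = RV − QV + QR,
  ∂SUY = UY − SY + SU.
The 30×20 boundary matrix has rank 20 and Smith normal form diag(1,1,1,1,1,1,1,1,1,1,1,1,1,1,1,1,1,1,1,2).

From H_k ≅ ker(∂_k) / im(∂_{k+1}) we obtain:

  H_0: rank C_0 − rank ∂_1 = 10 − 9 = 1, and the invariant factors of ∂_1 are all 1, so H_0 = Z.
  H_1: rank ker ∂_1 − rank ∂_2 = (30 − 9) − 20 = 1, and ∂_2 has invariant factor 2 > 1, so H_1 = Z ⊕ Z/2.
  H_2: rank ker ∂_2 − rank ∂_3 = (20 − 20) − 0 = 0, and there is no ∂_3, so H_2 = 0.

As a check, the Euler characteristic is 10 − 30 + 20 = 0, which agrees with 1 − 1 + 0 = 0.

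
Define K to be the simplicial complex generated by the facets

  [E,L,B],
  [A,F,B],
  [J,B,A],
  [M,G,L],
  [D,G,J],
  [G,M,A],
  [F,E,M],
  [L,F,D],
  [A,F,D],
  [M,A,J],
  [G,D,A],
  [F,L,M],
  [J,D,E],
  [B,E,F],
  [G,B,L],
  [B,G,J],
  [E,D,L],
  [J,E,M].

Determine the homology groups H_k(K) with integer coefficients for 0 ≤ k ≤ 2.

We work with the vertex ordering A < B < D < E < F < G < J < L < M. The simplices of K, each written with vertices in increasing order, are:

  0-simplices (9): A, B, D, E, F, G, J, L, M
  1-simplices (27): AB, AD, AF, AG, AJ, AM, BE, BF, BG, BJ, BL, DE, DF, DG, DJ, DL, EF, EJ, EL, EM, FL, FM, GJ, GL, GM, JM, LM
  2-simplices (18): ABF, ABJ, ADF, ADG, AGM, AJM, BEF, BEL, BGJ, BGL, DEJ, DEL, DFL, DGJ, EFM, EJM, FLM, GLM

giving chain groups C_0 ≅ Z^9, C_1 ≅ Z^27, C_2 ≅ Z^18.

Boundary ∂_1: C_1 → C_0 sends each edge [p,q] (with p < q) to q − p.
The 9×27 boundary matrix has rank 8 and Smith normal form diag(1,1,1,1,1,1,1,1).

The boundary map ∂_2: C_2 → C_1 sends each 2-simplex [p,q,r] to [q,r] − [p,r] + [p,q]. For instance
  ∂EJM = JM − EM + EJ,
  ∂EFM = FM − EM + EF.
The 27×18 boundary matrix has rank 18 and Smith normal form diag(1,1,1,1,1,1,1,1,1,1,1,1,1,1,1,1,1,2).

Now H_k = ker ∂_k / im ∂_{k+1}, so:

  H_0: rank C_0 − rank ∂_1 = 9 − 8 = 1, and the invariant factors of ∂_1 are all 1, so H_0 ≅ Z.
  H_1: rank ker ∂_1 − rank ∂_2 = (27 − 8) − 18 = 1, and ∂_2 has invariant factor 2 > 1, so H_1 ≅ Z ⊕ Z/2Z.
  H_2: rank ker ∂_2 − rank ∂_3 = (18 − 18) − 0 = 0, and there is no ∂_3, so H_2 ≅ 0.

H_0 = Z,  H_1 = Z ⊕ Z/2Z,  H_2 = 0.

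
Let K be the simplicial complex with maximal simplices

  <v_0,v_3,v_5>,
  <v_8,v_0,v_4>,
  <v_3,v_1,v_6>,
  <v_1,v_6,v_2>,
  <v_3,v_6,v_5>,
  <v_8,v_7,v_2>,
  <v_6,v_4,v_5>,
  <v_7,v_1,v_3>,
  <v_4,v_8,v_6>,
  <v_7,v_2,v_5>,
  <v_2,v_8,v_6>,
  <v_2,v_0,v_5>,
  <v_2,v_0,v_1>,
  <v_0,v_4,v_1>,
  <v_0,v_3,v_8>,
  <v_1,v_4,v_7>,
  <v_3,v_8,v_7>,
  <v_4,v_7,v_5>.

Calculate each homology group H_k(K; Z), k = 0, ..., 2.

H_0 ≅ Z,  H_1 ≅ Z^2,  H_2 ≅ Z.

K has 9 vertices, 27 edges, 18 triangles.
rank ∂_0 = 0, rank ∂_1 = 8 ⇒ b_0 = 9 − 0 − 8 = 1; all invariant factors of ∂_1 are 1 so no torsion. So H_0 ≅ Z.
rank ∂_1 = 8, rank ∂_2 = 17 ⇒ b_1 = 27 − 8 − 17 = 2; all invariant factors of ∂_2 are 1 so no torsion. So H_1 ≅ Z^2.
rank ∂_2 = 17, rank ∂_3 = 0 ⇒ b_2 = 18 − 17 − 0 = 1. So H_2 ≅ Z.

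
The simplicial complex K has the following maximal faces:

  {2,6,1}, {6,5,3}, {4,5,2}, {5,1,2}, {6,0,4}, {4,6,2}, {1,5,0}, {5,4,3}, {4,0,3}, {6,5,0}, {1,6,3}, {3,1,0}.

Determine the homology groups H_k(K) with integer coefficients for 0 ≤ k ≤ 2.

H_0 = Z,  H_1 = Z/2Z,  H_2 = 0.

We work with the vertex ordering 0 < 1 < 2 < 3 < 4 < 5 < 6. The simplices of K, each written with vertices in increasing order, are:

  0-simplices (7): [0], [1], [2], [3], [4], [5], [6]
  1-simplices (18): [0,1], [0,3], [0,4], [0,5], [0,6], [1,2], [1,3], [1,5], [1,6], [2,4], [2,5], [2,6], [3,4], [3,5], [3,6], [4,5], [4,6], [5,6]
  2-simplices (12): [0,1,3], [0,1,5], [0,3,4], [0,4,6], [0,5,6], [1,2,5], [1,2,6], [1,3,6], [2,4,5], [2,4,6], [3,4,5], [3,5,6]

Hence C_0 ≅ Z^7, C_1 ≅ Z^18, C_2 ≅ Z^12.

The boundary map ∂_1: C_1 → C_0 sends each edge [p,q] (with p < q) to q − p.
As a 7×18 matrix over Z this has rank 6, with invariant factors (1,1,1,1,1,1).

∂_2: C_2 → C_1 acts by ∂[p,q,r] = [q,r] − [p,r] + [p,q]. For instance
  ∂[2,4,6] = [4,6] − [2,6] + [2,4],
  ∂[1,2,6] = [2,6] − [1,6] + [1,2].
The resulting 18×12 matrix has rank 12, and its Smith normal form has invariant factors (1,1,1,1,1,1,1,1,1,1,1,2).

Reading off H_k = ker ∂_k / im ∂_{k+1}:

  H_0: rank C_0 − rank ∂_1 = 7 − 6 = 1, and the invariant factors of ∂_1 are all 1, so H_0 ≅ Z.
  H_1: rank ker ∂_1 − rank ∂_2 = (18 − 6) − 12 = 0, and ∂_2 has invariant factor 2 > 1, so H_1 ≅ Z/2Z.
  H_2: rank ker ∂_2 − rank ∂_3 = (12 − 12) − 0 = 0, and there is no ∂_3, so H_2 ≅ 0.

As a check, the Euler characteristic is 7 − 18 + 12 = 1, which agrees with 1 − 0 + 0 = 1.
(K is a triangulation of the real projective plane RP^2.)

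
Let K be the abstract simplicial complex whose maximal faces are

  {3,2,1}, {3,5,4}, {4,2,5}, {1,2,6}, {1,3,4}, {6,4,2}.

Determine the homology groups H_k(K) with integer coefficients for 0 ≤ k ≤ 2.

H_0 ≅ Z,  H_1 ≅ Z,  H_2 = 0.

Order the vertices as 1 < 2 < 3 < 4 < 5 < 6. Listing each simplex with vertices in this order, K has dimension 2 with simplices:

  0-simplices (6): [1], [2], [3], [4], [5], [6]
  1-simplices (12): [1,2], [1,3], [1,4], [1,6], [2,3], [2,4], [2,5], [2,6], [3,4], [3,5], [4,5], [4,6]
  2-simplices (6): [1,2,3], [1,2,6], [1,3,4], [2,4,5], [2,4,6], [3,4,5]

Hence C_0 ≅ Z^6, C_1 ≅ Z^12, C_2 ≅ Z^6.

∂_1: C_1 → C_0 maps an edge to its endpoints' difference, ∂[p,q] = q − p. For instance
  ∂[4,5] = [5] − [4].
As a 6×12 matrix over Z this has rank 5, with invariant factors (1,1,1,1,1).

Boundary ∂_2: C_2 → C_1 maps a triangle to the signed sum of its edges. For instance
  ∂[1,3,4] = [3,4] − [1,4] + [1,3],
  ∂[3,4,5] = [4,5] − [3,5] + [3,4].
The 12×6 boundary matrix has rank 6 and Smith normal form diag(1,1,1,1,1,1).

Now H_k = ker ∂_k / im ∂_{k+1}, so:

  H_0: rank C_0 − rank ∂_1 = 6 − 5 = 1, and the invariant factors of ∂_1 are all 1, so H_0 ≅ Z.
  H_1: rank ker ∂_1 − rank ∂_2 = (12 − 5) − 6 = 1, and the invariant factors of ∂_2 are all 1, so H_1 ≅ Z.
  H_2: rank ker ∂_2 − rank ∂_3 = (6 − 6) − 0 = 0, and there is no ∂_3, so H_2 ≅ 0.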